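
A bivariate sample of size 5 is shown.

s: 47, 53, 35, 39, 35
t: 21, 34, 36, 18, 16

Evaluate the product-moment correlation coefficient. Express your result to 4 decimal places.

n = 5, Σs = 209, Σt = 125, Σs² = 8989, Σt² = 3473, Σst = 5311
nΣst − ΣsΣt = 26555 − 26125 = 430
nΣs² − (Σs)² = 44945 − 43681 = 1264; nΣt² − (Σt)² = 17365 − 15625 = 1740
r = 430 / √(1264 × 1740) = 430 / 1483.0239 ≈ 0.2899

0.2899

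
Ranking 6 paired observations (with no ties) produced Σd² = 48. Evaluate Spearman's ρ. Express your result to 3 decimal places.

-0.371

ρ = 1 − 6Σd² / [n(n²−1)] = 1 − 6×48 / (6×35)
  = 1 − 288/210 = 1 − 1.3714 ≈ -0.371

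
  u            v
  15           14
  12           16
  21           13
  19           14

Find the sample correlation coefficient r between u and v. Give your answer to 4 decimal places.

-0.9036

n = 4, Σu = 67, Σv = 57, Σu² = 1171, Σv² = 817, Σuv = 941
nΣuv − ΣuΣv = 3764 − 3819 = -55
nΣu² − (Σu)² = 4684 − 4489 = 195; nΣv² − (Σv)² = 3268 − 3249 = 19
r = -55 / √(195 × 19) = -55 / 60.8687 ≈ -0.9036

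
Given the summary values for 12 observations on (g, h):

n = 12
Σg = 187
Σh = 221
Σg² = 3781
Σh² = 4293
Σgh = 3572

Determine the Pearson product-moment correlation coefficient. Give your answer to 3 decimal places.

r = (nΣgh − ΣgΣh) / √[(nΣg² − (Σg)²)(nΣh² − (Σh)²)]
Numerator: 12×3572 − 187×221 = 1537
Denominator: √[(45372 − 34969)(51516 − 48841)] = √[10403 × 2675] = 5275.2275
r = 1537 / 5275.2275 ≈ 0.291

0.291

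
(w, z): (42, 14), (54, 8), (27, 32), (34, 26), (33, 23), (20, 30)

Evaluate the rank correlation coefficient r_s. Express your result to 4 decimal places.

Rank w: 5, 6, 2, 4, 3, 1
Rank z: 2, 1, 6, 4, 3, 5
d = rank(w) − rank(z): 3, 5, -4, 0, 0, -4; Σd² = 66
ρ = 1 − 6Σd² / [n(n²−1)] = 1 − 6×66 / (6×35) = 1 − 396/210 ≈ -0.8857

-0.8857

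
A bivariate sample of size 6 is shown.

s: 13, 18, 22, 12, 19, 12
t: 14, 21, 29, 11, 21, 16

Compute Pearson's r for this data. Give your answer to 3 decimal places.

0.949

n = 6, Σs = 96, Σt = 112, Σs² = 1626, Σt² = 2296, Σst = 1921
nΣst − ΣsΣt = 11526 − 10752 = 774
nΣs² − (Σs)² = 9756 − 9216 = 540; nΣt² − (Σt)² = 13776 − 12544 = 1232
r = 774 / √(540 × 1232) = 774 / 815.6470 ≈ 0.949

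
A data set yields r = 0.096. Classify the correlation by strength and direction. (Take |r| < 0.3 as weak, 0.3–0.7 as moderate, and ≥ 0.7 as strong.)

weak positive

r = 0.096 > 0 so the relationship is positive.
|r| = 0.096, which falls in the weak range.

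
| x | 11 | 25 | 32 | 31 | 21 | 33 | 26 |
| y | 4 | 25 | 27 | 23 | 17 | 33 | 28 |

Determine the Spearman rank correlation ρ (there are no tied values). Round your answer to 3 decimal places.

0.821

Rank x: 1, 3, 6, 5, 2, 7, 4
Rank y: 1, 4, 5, 3, 2, 7, 6
d = rank(x) − rank(y): 0, -1, 1, 2, 0, 0, -2; Σd² = 10
ρ = 1 − 6Σd² / [n(n²−1)] = 1 − 6×10 / (7×48) = 1 − 60/336 ≈ 0.821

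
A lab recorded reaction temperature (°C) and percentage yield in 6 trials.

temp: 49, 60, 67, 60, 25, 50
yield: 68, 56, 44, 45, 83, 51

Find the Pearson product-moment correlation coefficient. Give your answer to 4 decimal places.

-0.9129

n = 6, Σx = 311, Σy = 347, Σx² = 17215, Σy² = 21211, Σxy = 16965
nΣxy − ΣxΣy = 101790 − 107917 = -6127
nΣx² − (Σx)² = 103290 − 96721 = 6569; nΣy² − (Σy)² = 127266 − 120409 = 6857
r = -6127 / √(6569 × 6857) = -6127 / 6711.4554 ≈ -0.9129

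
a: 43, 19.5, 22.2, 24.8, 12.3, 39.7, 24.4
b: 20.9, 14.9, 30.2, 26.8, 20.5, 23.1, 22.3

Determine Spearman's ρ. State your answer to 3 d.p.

0.357

Rank a: 7, 2, 3, 5, 1, 6, 4
Rank b: 3, 1, 7, 6, 2, 5, 4
d = rank(a) − rank(b): 4, 1, -4, -1, -1, 1, 0; Σd² = 36
ρ = 1 − 6Σd² / [n(n²−1)] = 1 − 6×36 / (7×48) = 1 − 216/336 ≈ 0.357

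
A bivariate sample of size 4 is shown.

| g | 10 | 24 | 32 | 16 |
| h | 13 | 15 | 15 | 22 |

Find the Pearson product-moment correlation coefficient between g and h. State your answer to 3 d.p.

n = 4, Σg = 82, Σh = 65, Σg² = 1956, Σh² = 1103, Σgh = 1322
nΣgh − ΣgΣh = 5288 − 5330 = -42
nΣg² − (Σg)² = 7824 − 6724 = 1100; nΣh² − (Σh)² = 4412 − 4225 = 187
r = -42 / √(1100 × 187) = -42 / 453.5416 ≈ -0.093

-0.093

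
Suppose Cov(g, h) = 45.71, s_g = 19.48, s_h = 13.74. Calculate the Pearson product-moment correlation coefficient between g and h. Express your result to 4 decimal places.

0.1708

r = Cov(g,h) / (s_g · s_h) = 45.71 / (19.48 × 13.74)
  = 45.71 / 267.6552 ≈ 0.1708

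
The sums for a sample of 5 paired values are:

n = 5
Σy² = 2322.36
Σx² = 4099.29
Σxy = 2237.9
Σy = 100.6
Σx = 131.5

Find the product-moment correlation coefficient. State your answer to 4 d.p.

-0.9329

r = (nΣxy − ΣxΣy) / √[(nΣx² − (Σx)²)(nΣy² − (Σy)²)]
Numerator: 5×2237.9 − 131.5×100.6 = -2039.4
Denominator: √[(20496.45 − 17292.25)(11611.8 − 10120.36)] = √[3204.2 × 1491.44] = 2186.0631
r = -2039.4 / 2186.0631 ≈ -0.9329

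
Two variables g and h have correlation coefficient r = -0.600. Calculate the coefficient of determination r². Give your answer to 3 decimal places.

0.360

r² = (-0.600)² = 0.360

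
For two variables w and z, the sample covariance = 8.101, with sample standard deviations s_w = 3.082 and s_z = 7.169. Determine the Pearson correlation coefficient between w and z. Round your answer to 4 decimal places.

r = Cov(w,z) / (s_w · s_z) = 8.101 / (3.082 × 7.169)
  = 8.101 / 22.0949 ≈ 0.3666

0.3666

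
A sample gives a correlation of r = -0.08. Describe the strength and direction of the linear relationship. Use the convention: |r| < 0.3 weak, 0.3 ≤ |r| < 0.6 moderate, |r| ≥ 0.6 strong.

weak negative

r = -0.08 < 0 so the relationship is negative.
|r| = 0.08, which falls in the weak range.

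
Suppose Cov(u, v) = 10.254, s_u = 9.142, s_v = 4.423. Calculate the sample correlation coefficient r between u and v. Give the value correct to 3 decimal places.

0.254

r = Cov(u,v) / (s_u · s_v) = 10.254 / (9.142 × 4.423)
  = 10.254 / 40.4351 ≈ 0.254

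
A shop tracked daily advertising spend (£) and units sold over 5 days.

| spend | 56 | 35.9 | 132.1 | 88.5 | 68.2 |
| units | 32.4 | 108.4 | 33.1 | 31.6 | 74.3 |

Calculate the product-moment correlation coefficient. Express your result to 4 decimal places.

n = 5, Σx = 380.7, Σy = 279.8, Σx² = 34358.71, Σy² = 20414.98, Σxy = 17942.33
nΣxy − ΣxΣy = 89711.65 − 106519.86 = -16808.21
nΣx² − (Σx)² = 171793.55 − 144932.49 = 26861.06; nΣy² − (Σy)² = 102074.9 − 78288.04 = 23786.86
r = -16808.21 / √(26861.06 × 23786.86) = -16808.21 / 25277.2679 ≈ -0.6650

-0.6650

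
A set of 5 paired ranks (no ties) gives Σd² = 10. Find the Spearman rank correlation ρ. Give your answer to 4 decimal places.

ρ = 1 − 6Σd² / [n(n²−1)] = 1 − 6×10 / (5×24)
  = 1 − 60/120 = 1 − 0.50000 ≈ 0.5000

0.5000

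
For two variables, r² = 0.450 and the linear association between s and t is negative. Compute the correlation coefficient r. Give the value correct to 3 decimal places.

|r| = √0.450 = 0.671
The association is negative, so r = −0.671.

-0.671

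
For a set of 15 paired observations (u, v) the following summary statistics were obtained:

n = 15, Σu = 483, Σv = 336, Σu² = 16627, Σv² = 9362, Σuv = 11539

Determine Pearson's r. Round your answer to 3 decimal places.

0.513

r = (nΣuv − ΣuΣv) / √[(nΣu² − (Σu)²)(nΣv² − (Σv)²)]
Numerator: 15×11539 − 483×336 = 10797
Denominator: √[(249405 − 233289)(140430 − 112896)] = √[16116 × 27534] = 21065.0883
r = 10797 / 21065.0883 ≈ 0.513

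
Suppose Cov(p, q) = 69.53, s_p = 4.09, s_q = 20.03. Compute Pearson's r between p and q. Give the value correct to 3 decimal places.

0.849

r = Cov(p,q) / (s_p · s_q) = 69.53 / (4.09 × 20.03)
  = 69.53 / 81.9227 ≈ 0.849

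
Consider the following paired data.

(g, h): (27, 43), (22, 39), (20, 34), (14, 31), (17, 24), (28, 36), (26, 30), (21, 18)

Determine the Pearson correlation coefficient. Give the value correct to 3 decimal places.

n = 8, Σg = 175, Σh = 255, Σg² = 3999, Σh² = 8583, Σgh = 5707
nΣgh − ΣgΣh = 45656 − 44625 = 1031
nΣg² − (Σg)² = 31992 − 30625 = 1367; nΣh² − (Σh)² = 68664 − 65025 = 3639
r = 1031 / √(1367 × 3639) = 1031 / 2230.3616 ≈ 0.462

0.462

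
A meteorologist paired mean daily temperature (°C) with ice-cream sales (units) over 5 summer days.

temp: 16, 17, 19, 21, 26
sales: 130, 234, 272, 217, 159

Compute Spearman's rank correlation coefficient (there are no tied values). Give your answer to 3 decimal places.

0.100

Rank temp: 1, 2, 3, 4, 5
Rank sales: 1, 4, 5, 3, 2
d = rank(temp) − rank(sales): 0, -2, -2, 1, 3; Σd² = 18
ρ = 1 − 6Σd² / [n(n²−1)] = 1 − 6×18 / (5×24) = 1 − 108/120 ≈ 0.100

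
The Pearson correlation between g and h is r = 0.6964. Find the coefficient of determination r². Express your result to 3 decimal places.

r² = (0.6964)² = 0.485

0.485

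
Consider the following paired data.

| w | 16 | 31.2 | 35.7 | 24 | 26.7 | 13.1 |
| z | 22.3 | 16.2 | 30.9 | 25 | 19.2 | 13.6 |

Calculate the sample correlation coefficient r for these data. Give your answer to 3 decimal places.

0.536

n = 6, Σw = 146.7, Σz = 127.2, Σw² = 3964.43, Σz² = 2893.14, Σwz = 3256.17
nΣwz − ΣwΣz = 19537.02 − 18660.24 = 876.78
nΣw² − (Σw)² = 23786.58 − 21520.89 = 2265.69; nΣz² − (Σz)² = 17358.84 − 16179.84 = 1179
r = 876.78 / √(2265.69 × 1179) = 876.78 / 1634.3955 ≈ 0.536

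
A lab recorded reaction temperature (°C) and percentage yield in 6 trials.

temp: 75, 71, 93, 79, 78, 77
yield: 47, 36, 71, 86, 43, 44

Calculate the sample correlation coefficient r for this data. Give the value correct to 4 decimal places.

0.6035

n = 6, Σx = 473, Σy = 327, Σx² = 37569, Σy² = 19727, Σxy = 26220
nΣxy − ΣxΣy = 157320 − 154671 = 2649
nΣx² − (Σx)² = 225414 − 223729 = 1685; nΣy² − (Σy)² = 118362 − 106929 = 11433
r = 2649 / √(1685 × 11433) = 2649 / 4389.1463 ≈ 0.6035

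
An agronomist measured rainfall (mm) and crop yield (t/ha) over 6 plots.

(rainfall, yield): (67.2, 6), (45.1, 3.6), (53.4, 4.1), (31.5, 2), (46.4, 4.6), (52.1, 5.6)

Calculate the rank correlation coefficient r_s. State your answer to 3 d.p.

0.829

Rank rainfall: 6, 2, 5, 1, 3, 4
Rank yield: 6, 2, 3, 1, 4, 5
d = rank(rainfall) − rank(yield): 0, 0, 2, 0, -1, -1; Σd² = 6
ρ = 1 − 6Σd² / [n(n²−1)] = 1 − 6×6 / (6×35) = 1 − 36/210 ≈ 0.829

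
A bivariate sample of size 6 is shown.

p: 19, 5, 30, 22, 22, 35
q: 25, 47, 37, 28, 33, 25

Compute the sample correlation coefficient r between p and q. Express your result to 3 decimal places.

-0.650

n = 6, Σp = 133, Σq = 195, Σp² = 3479, Σq² = 6701, Σpq = 4037
nΣpq − ΣpΣq = 24222 − 25935 = -1713
nΣp² − (Σp)² = 20874 − 17689 = 3185; nΣq² − (Σq)² = 40206 − 38025 = 2181
r = -1713 / √(3185 × 2181) = -1713 / 2635.6185 ≈ -0.650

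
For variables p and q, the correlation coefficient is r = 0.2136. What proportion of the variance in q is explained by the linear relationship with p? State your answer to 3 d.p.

0.046

r² = (0.2136)² = 0.046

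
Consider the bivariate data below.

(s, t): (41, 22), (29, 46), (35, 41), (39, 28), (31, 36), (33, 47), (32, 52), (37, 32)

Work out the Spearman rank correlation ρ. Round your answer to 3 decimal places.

-0.738

Rank s: 8, 1, 5, 7, 2, 4, 3, 6
Rank t: 1, 6, 5, 2, 4, 7, 8, 3
d = rank(s) − rank(t): 7, -5, 0, 5, -2, -3, -5, 3; Σd² = 146
ρ = 1 − 6Σd² / [n(n²−1)] = 1 − 6×146 / (8×63) = 1 − 876/504 ≈ -0.738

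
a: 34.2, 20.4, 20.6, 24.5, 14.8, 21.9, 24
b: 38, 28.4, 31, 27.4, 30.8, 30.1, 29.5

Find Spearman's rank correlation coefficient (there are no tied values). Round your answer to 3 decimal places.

0.036

Rank a: 7, 2, 3, 6, 1, 4, 5
Rank b: 7, 2, 6, 1, 5, 4, 3
d = rank(a) − rank(b): 0, 0, -3, 5, -4, 0, 2; Σd² = 54
ρ = 1 − 6Σd² / [n(n²−1)] = 1 − 6×54 / (7×48) = 1 − 324/336 ≈ 0.036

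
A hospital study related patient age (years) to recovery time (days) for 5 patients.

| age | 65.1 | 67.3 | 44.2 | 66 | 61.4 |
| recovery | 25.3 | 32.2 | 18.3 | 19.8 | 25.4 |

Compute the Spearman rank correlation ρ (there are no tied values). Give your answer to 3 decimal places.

0.600

Rank age: 3, 5, 1, 4, 2
Rank recovery: 3, 5, 1, 2, 4
d = rank(age) − rank(recovery): 0, 0, 0, 2, -2; Σd² = 8
ρ = 1 − 6Σd² / [n(n²−1)] = 1 − 6×8 / (5×24) = 1 − 48/120 ≈ 0.600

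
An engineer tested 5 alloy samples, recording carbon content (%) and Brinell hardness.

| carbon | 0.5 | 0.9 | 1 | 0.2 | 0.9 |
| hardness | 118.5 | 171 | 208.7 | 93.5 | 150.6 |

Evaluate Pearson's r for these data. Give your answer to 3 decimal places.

n = 5, Σx = 3.5, Σy = 742.3, Σx² = 2.91, Σy² = 118261.55, Σxy = 576.09
nΣxy − ΣxΣy = 2880.45 − 2598.05 = 282.4
nΣx² − (Σx)² = 14.55 − 12.25 = 2.3; nΣy² − (Σy)² = 591307.75 − 551009.29 = 40298.46
r = 282.4 / √(2.3 × 40298.46) = 282.4 / 304.4445 ≈ 0.928

0.928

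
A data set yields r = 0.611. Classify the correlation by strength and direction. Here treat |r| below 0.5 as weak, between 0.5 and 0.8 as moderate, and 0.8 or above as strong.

r = 0.611 > 0 so the relationship is positive.
|r| = 0.611, which falls in the moderate range.

moderate positive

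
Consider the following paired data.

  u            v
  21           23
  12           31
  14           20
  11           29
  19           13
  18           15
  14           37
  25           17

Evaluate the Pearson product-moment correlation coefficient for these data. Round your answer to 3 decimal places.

n = 8, Σu = 134, Σv = 185, Σu² = 2408, Σv² = 4783, Σuv = 2914
nΣuv − ΣuΣv = 23312 − 24790 = -1478
nΣu² − (Σu)² = 19264 − 17956 = 1308; nΣv² − (Σv)² = 38264 − 34225 = 4039
r = -1478 / √(1308 × 4039) = -1478 / 2298.4804 ≈ -0.643

-0.643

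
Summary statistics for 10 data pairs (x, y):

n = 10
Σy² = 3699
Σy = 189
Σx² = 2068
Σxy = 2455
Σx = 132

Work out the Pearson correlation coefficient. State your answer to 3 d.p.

r = (nΣxy − ΣxΣy) / √[(nΣx² − (Σx)²)(nΣy² − (Σy)²)]
Numerator: 10×2455 − 132×189 = -398
Denominator: √[(20680 − 17424)(36990 − 35721)] = √[3256 × 1269] = 2032.6987
r = -398 / 2032.6987 ≈ -0.196

-0.196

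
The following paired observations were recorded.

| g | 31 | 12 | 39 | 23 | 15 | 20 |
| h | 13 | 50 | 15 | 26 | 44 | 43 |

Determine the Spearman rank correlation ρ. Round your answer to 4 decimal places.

-0.9429

Rank g: 5, 1, 6, 4, 2, 3
Rank h: 1, 6, 2, 3, 5, 4
d = rank(g) − rank(h): 4, -5, 4, 1, -3, -1; Σd² = 68
ρ = 1 − 6Σd² / [n(n²−1)] = 1 − 6×68 / (6×35) = 1 − 408/210 ≈ -0.9429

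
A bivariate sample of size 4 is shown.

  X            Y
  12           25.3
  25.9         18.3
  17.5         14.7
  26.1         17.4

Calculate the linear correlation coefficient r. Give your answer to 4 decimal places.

n = 4, ΣX = 81.5, ΣY = 75.7, ΣX² = 1802.27, ΣY² = 1493.83, ΣXY = 1488.96
nΣXY − ΣXΣY = 5955.84 − 6169.55 = -213.71
nΣX² − (ΣX)² = 7209.08 − 6642.25 = 566.83; nΣY² − (ΣY)² = 5975.32 − 5730.49 = 244.83
r = -213.71 / √(566.83 × 244.83) = -213.71 / 372.5278 ≈ -0.5737

-0.5737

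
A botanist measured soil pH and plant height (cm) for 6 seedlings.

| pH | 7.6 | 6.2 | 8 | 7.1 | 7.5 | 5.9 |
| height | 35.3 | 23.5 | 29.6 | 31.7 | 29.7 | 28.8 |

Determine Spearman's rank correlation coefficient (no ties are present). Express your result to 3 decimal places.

Rank pH: 5, 2, 6, 3, 4, 1
Rank height: 6, 1, 3, 5, 4, 2
d = rank(pH) − rank(height): -1, 1, 3, -2, 0, -1; Σd² = 16
ρ = 1 − 6Σd² / [n(n²−1)] = 1 − 6×16 / (6×35) = 1 − 96/210 ≈ 0.543

0.543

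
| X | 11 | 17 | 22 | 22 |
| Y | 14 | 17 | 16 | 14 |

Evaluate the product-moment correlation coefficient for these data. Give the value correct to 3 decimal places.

n = 4, ΣX = 72, ΣY = 61, ΣX² = 1378, ΣY² = 937, ΣXY = 1103
nΣXY − ΣXΣY = 4412 − 4392 = 20
nΣX² − (ΣX)² = 5512 − 5184 = 328; nΣY² − (ΣY)² = 3748 − 3721 = 27
r = 20 / √(328 × 27) = 20 / 94.1063 ≈ 0.213

0.213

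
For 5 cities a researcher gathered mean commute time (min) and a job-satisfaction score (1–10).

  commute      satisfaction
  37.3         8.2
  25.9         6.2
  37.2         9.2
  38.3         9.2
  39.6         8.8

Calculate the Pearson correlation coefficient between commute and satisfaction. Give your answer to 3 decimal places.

n = 5, Σx = 178.3, Σy = 41.6, Σx² = 6480.99, Σy² = 352.4, Σxy = 1509.52
nΣxy − ΣxΣy = 7547.6 − 7417.28 = 130.32
nΣx² − (Σx)² = 32404.95 − 31790.89 = 614.06; nΣy² − (Σy)² = 1762 − 1730.56 = 31.44
r = 130.32 / √(614.06 × 31.44) = 130.32 / 138.9462 ≈ 0.938

0.938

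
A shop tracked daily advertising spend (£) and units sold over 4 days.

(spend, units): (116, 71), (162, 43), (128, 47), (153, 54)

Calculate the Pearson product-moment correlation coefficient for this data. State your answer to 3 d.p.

-0.714

n = 4, Σx = 559, Σy = 215, Σx² = 79493, Σy² = 12015, Σxy = 29480
nΣxy − ΣxΣy = 117920 − 120185 = -2265
nΣx² − (Σx)² = 317972 − 312481 = 5491; nΣy² − (Σy)² = 48060 − 46225 = 1835
r = -2265 / √(5491 × 1835) = -2265 / 3174.2692 ≈ -0.714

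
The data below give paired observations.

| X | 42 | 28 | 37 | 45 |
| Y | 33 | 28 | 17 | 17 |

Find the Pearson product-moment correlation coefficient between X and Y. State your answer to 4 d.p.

-0.2558

n = 4, ΣX = 152, ΣY = 95, ΣX² = 5942, ΣY² = 2451, ΣXY = 3564
nΣXY − ΣXΣY = 14256 − 14440 = -184
nΣX² − (ΣX)² = 23768 − 23104 = 664; nΣY² − (ΣY)² = 9804 − 9025 = 779
r = -184 / √(664 × 779) = -184 / 719.2051 ≈ -0.2558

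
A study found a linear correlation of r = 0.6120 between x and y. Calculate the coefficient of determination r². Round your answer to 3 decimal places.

0.375

r² = (0.6120)² = 0.375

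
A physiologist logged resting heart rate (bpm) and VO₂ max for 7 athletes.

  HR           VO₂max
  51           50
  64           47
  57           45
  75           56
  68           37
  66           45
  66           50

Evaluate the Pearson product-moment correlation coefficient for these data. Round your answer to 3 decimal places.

0.132

n = 7, Σx = 447, Σy = 330, Σx² = 28907, Σy² = 15764, Σxy = 21109
nΣxy − ΣxΣy = 147763 − 147510 = 253
nΣx² − (Σx)² = 202349 − 199809 = 2540; nΣy² − (Σy)² = 110348 − 108900 = 1448
r = 253 / √(2540 × 1448) = 253 / 1917.7904 ≈ 0.132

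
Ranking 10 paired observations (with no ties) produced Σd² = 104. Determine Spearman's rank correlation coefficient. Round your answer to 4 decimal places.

0.3697

ρ = 1 − 6Σd² / [n(n²−1)] = 1 − 6×104 / (10×99)
  = 1 − 624/990 = 1 − 0.63030 ≈ 0.3697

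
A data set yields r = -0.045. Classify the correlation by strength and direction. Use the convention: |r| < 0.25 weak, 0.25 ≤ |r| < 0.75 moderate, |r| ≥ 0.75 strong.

weak negative

r = -0.045 < 0 so the relationship is negative.
|r| = 0.045, which falls in the weak range.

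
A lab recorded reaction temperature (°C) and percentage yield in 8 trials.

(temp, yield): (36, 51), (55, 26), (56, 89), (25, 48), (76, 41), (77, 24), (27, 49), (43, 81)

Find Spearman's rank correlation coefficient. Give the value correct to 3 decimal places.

-0.357

Rank temp: 3, 5, 6, 1, 7, 8, 2, 4
Rank yield: 6, 2, 8, 4, 3, 1, 5, 7
d = rank(temp) − rank(yield): -3, 3, -2, -3, 4, 7, -3, -3; Σd² = 114
ρ = 1 − 6Σd² / [n(n²−1)] = 1 − 6×114 / (8×63) = 1 − 684/504 ≈ -0.357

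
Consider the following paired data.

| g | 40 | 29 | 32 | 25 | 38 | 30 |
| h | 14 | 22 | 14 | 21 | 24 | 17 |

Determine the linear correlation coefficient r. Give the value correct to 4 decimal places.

n = 6, Σg = 194, Σh = 112, Σg² = 6434, Σh² = 2182, Σgh = 3593
nΣgh − ΣgΣh = 21558 − 21728 = -170
nΣg² − (Σg)² = 38604 − 37636 = 968; nΣh² − (Σh)² = 13092 − 12544 = 548
r = -170 / √(968 × 548) = -170 / 728.3296 ≈ -0.2334

-0.2334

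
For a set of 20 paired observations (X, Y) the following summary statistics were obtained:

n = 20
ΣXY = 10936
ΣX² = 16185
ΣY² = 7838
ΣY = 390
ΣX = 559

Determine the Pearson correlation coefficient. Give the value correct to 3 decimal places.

r = (nΣXY − ΣXΣY) / √[(nΣX² − (ΣX)²)(nΣY² − (ΣY)²)]
Numerator: 20×10936 − 559×390 = 710
Denominator: √[(323700 − 312481)(156760 − 152100)] = √[11219 × 4660] = 7230.5283
r = 710 / 7230.5283 ≈ 0.098

0.098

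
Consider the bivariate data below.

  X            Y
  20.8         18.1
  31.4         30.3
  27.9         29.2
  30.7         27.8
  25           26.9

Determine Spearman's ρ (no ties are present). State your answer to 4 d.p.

Rank X: 1, 5, 3, 4, 2
Rank Y: 1, 5, 4, 3, 2
d = rank(X) − rank(Y): 0, 0, -1, 1, 0; Σd² = 2
ρ = 1 − 6Σd² / [n(n²−1)] = 1 − 6×2 / (5×24) = 1 − 12/120 ≈ 0.9000

0.9000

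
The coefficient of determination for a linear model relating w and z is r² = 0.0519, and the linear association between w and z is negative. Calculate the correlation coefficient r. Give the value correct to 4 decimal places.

|r| = √0.0519 = 0.2278
The association is negative, so r = −0.2278.

-0.2278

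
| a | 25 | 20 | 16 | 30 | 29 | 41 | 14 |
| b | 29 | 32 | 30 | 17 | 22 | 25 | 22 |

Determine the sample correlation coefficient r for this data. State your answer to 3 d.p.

-0.330

n = 7, Σa = 175, Σb = 177, Σa² = 4899, Σb² = 4647, Σab = 4326
nΣab − ΣaΣb = 30282 − 30975 = -693
nΣa² − (Σa)² = 34293 − 30625 = 3668; nΣb² − (Σb)² = 32529 − 31329 = 1200
r = -693 / √(3668 × 1200) = -693 / 2097.9990 ≈ -0.330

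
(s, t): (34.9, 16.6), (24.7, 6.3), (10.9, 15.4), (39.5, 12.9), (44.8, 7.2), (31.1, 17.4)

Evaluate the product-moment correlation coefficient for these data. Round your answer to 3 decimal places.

n = 6, Σs = 185.9, Σt = 75.8, Σs² = 6481.41, Σt² = 1073.42, Σst = 2276.06
nΣst − ΣsΣt = 13656.36 − 14091.22 = -434.86
nΣs² − (Σs)² = 38888.46 − 34558.81 = 4329.65; nΣt² − (Σt)² = 6440.52 − 5745.64 = 694.88
r = -434.86 / √(4329.65 × 694.88) = -434.86 / 1734.5279 ≈ -0.251

-0.251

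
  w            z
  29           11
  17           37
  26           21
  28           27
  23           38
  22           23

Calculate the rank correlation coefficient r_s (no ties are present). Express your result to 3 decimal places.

Rank w: 6, 1, 4, 5, 3, 2
Rank z: 1, 5, 2, 4, 6, 3
d = rank(w) − rank(z): 5, -4, 2, 1, -3, -1; Σd² = 56
ρ = 1 − 6Σd² / [n(n²−1)] = 1 − 6×56 / (6×35) = 1 − 336/210 ≈ -0.600

-0.600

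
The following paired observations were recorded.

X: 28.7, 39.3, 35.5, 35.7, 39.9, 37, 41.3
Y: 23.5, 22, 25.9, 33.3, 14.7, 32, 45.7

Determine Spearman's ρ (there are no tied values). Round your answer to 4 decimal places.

Rank X: 1, 5, 2, 3, 6, 4, 7
Rank Y: 3, 2, 4, 6, 1, 5, 7
d = rank(X) − rank(Y): -2, 3, -2, -3, 5, -1, 0; Σd² = 52
ρ = 1 − 6Σd² / [n(n²−1)] = 1 − 6×52 / (7×48) = 1 − 312/336 ≈ 0.0714

0.0714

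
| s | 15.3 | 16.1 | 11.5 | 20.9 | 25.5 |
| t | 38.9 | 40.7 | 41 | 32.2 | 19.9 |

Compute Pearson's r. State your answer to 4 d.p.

n = 5, Σs = 89.3, Σt = 172.7, Σs² = 1712.61, Σt² = 6283.55, Σst = 2902.37
nΣst − ΣsΣt = 14511.85 − 15422.11 = -910.26
nΣs² − (Σs)² = 8563.05 − 7974.49 = 588.56; nΣt² − (Σt)² = 31417.75 − 29825.29 = 1592.46
r = -910.26 / √(588.56 × 1592.46) = -910.26 / 968.1210 ≈ -0.9402

-0.9402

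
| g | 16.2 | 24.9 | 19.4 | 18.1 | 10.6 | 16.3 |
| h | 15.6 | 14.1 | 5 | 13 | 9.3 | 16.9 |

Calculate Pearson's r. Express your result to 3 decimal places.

0.104

n = 6, Σg = 105.5, Σh = 73.9, Σg² = 1964.47, Σh² = 1008.27, Σgh = 1310.16
nΣgh − ΣgΣh = 7860.96 − 7796.45 = 64.51
nΣg² − (Σg)² = 11786.82 − 11130.25 = 656.57; nΣh² − (Σh)² = 6049.62 − 5461.21 = 588.41
r = 64.51 / √(656.57 × 588.41) = 64.51 / 621.5564 ≈ 0.104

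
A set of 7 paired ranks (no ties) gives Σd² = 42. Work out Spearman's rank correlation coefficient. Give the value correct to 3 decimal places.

0.250

ρ = 1 − 6Σd² / [n(n²−1)] = 1 − 6×42 / (7×48)
  = 1 − 252/336 = 1 − 0.7500 ≈ 0.250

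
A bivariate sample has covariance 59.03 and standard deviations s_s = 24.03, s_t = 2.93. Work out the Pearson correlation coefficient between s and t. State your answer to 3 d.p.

0.838

r = Cov(s,t) / (s_s · s_t) = 59.03 / (24.03 × 2.93)
  = 59.03 / 70.4079 ≈ 0.838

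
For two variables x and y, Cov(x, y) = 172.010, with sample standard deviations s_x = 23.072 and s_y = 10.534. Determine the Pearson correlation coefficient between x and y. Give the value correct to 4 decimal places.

r = Cov(x,y) / (s_x · s_y) = 172.010 / (23.072 × 10.534)
  = 172.010 / 243.0404 ≈ 0.7077

0.7077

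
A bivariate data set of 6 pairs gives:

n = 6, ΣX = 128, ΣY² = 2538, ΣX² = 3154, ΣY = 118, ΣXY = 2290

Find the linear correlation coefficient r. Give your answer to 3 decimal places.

-0.749

r = (nΣXY − ΣXΣY) / √[(nΣX² − (ΣX)²)(nΣY² − (ΣY)²)]
Numerator: 6×2290 − 128×118 = -1364
Denominator: √[(18924 − 16384)(15228 − 13924)] = √[2540 × 1304] = 1819.9341
r = -1364 / 1819.9341 ≈ -0.749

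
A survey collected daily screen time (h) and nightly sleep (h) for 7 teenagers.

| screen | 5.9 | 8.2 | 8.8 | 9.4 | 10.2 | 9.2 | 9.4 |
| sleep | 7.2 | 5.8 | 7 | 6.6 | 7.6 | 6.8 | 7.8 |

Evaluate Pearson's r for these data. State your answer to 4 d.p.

n = 7, Σx = 61.1, Σy = 48.8, Σx² = 544.89, Σy² = 342.88, Σxy = 427.08
nΣxy − ΣxΣy = 2989.56 − 2981.68 = 7.88
nΣx² − (Σx)² = 3814.23 − 3733.21 = 81.02; nΣy² − (Σy)² = 2400.16 − 2381.44 = 18.72
r = 7.88 / √(81.02 × 18.72) = 7.88 / 38.9448 ≈ 0.2023

0.2023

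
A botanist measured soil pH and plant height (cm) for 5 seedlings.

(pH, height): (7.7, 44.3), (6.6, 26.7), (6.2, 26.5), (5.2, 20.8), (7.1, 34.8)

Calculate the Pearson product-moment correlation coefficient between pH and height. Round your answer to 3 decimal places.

n = 5, Σx = 32.8, Σy = 153.1, Σx² = 218.74, Σy² = 5021.31, Σxy = 1036.87
nΣxy − ΣxΣy = 5184.35 − 5021.68 = 162.67
nΣx² − (Σx)² = 1093.7 − 1075.84 = 17.86; nΣy² − (Σy)² = 25106.55 − 23439.61 = 1666.94
r = 162.67 / √(17.86 × 1666.94) = 162.67 / 172.5443 ≈ 0.943

0.943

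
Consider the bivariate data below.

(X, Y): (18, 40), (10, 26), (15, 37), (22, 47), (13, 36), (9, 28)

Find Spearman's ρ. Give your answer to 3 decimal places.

0.943

Rank X: 5, 2, 4, 6, 3, 1
Rank Y: 5, 1, 4, 6, 3, 2
d = rank(X) − rank(Y): 0, 1, 0, 0, 0, -1; Σd² = 2
ρ = 1 − 6Σd² / [n(n²−1)] = 1 − 6×2 / (6×35) = 1 − 12/210 ≈ 0.943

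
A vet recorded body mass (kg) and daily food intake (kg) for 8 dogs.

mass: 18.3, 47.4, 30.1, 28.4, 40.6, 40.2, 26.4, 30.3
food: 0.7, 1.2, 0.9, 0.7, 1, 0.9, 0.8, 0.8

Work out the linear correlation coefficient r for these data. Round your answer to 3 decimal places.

n = 8, Σx = 261.7, Σy = 7, Σx² = 9173.67, Σy² = 6.32, Σxy = 238.8
nΣxy − ΣxΣy = 1910.4 − 1831.9 = 78.5
nΣx² − (Σx)² = 73389.36 − 68486.89 = 4902.47; nΣy² − (Σy)² = 50.56 − 49 = 1.56
r = 78.5 / √(4902.47 × 1.56) = 78.5 / 87.4520 ≈ 0.898

0.898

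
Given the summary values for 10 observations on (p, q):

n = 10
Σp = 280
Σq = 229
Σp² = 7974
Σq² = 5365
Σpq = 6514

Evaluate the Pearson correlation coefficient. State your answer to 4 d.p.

0.8014

r = (nΣpq − ΣpΣq) / √[(nΣp² − (Σp)²)(nΣq² − (Σq)²)]
Numerator: 10×6514 − 280×229 = 1020
Denominator: √[(79740 − 78400)(53650 − 52441)] = √[1340 × 1209] = 1272.8158
r = 1020 / 1272.8158 ≈ 0.8014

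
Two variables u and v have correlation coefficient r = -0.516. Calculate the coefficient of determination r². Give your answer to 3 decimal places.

r² = (-0.516)² = 0.266

0.266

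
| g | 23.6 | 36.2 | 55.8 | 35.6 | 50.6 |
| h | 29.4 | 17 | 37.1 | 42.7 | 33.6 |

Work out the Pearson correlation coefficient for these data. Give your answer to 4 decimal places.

n = 5, Σg = 201.8, Σh = 159.8, Σg² = 8808.76, Σh² = 5482.02, Σgh = 6599.7
nΣgh − ΣgΣh = 32998.5 − 32247.64 = 750.86
nΣg² − (Σg)² = 44043.8 − 40723.24 = 3320.56; nΣh² − (Σh)² = 27410.1 − 25536.04 = 1874.06
r = 750.86 / √(3320.56 × 1874.06) = 750.86 / 2494.5799 ≈ 0.3010

0.3010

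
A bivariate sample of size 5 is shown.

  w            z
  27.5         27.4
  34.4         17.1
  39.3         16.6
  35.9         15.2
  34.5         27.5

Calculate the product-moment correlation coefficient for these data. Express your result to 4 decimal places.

n = 5, Σw = 171.6, Σz = 103.8, Σw² = 5963.16, Σz² = 2306.02, Σwz = 3488.55
nΣwz − ΣwΣz = 17442.75 − 17812.08 = -369.33
nΣw² − (Σw)² = 29815.8 − 29446.56 = 369.24; nΣz² − (Σz)² = 11530.1 − 10774.44 = 755.66
r = -369.33 / √(369.24 × 755.66) = -369.33 / 528.2233 ≈ -0.6992

-0.6992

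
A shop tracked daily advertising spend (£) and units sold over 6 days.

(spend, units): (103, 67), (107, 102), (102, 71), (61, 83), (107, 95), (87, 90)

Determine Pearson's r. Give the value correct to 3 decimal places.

n = 6, Σx = 567, Σy = 508, Σx² = 55201, Σy² = 43948, Σxy = 48115
nΣxy − ΣxΣy = 288690 − 288036 = 654
nΣx² − (Σx)² = 331206 − 321489 = 9717; nΣy² − (Σy)² = 263688 − 258064 = 5624
r = 654 / √(9717 × 5624) = 654 / 7392.4562 ≈ 0.088

0.088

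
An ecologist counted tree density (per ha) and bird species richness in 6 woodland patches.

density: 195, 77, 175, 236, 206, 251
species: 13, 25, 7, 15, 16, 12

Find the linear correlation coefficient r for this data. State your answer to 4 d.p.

n = 6, Σx = 1140, Σy = 88, Σx² = 235712, Σy² = 1468, Σxy = 15533
nΣxy − ΣxΣy = 93198 − 100320 = -7122
nΣx² − (Σx)² = 1414272 − 1299600 = 114672; nΣy² − (Σy)² = 8808 − 7744 = 1064
r = -7122 / √(114672 × 1064) = -7122 / 11045.8593 ≈ -0.6448

-0.6448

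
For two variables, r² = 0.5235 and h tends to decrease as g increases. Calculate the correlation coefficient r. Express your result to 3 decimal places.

|r| = √0.5235 = 0.724
The association is negative, so r = −0.724.

-0.724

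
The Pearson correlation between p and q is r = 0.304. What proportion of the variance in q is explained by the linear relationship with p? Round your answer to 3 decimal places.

0.092

r² = (0.304)² = 0.092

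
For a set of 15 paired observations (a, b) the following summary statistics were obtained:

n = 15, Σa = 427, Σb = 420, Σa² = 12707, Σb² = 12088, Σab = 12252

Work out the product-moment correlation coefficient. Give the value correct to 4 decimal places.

0.6958

r = (nΣab − ΣaΣb) / √[(nΣa² − (Σa)²)(nΣb² − (Σb)²)]
Numerator: 15×12252 − 427×420 = 4440
Denominator: √[(190605 − 182329)(181320 − 176400)] = √[8276 × 4920] = 6381.0595
r = 4440 / 6381.0595 ≈ 0.6958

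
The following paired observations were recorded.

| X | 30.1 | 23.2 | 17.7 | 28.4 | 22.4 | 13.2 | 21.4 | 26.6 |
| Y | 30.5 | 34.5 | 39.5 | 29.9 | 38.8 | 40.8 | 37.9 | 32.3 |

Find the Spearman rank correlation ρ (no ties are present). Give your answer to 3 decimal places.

Rank X: 8, 5, 2, 7, 4, 1, 3, 6
Rank Y: 2, 4, 7, 1, 6, 8, 5, 3
d = rank(X) − rank(Y): 6, 1, -5, 6, -2, -7, -2, 3; Σd² = 164
ρ = 1 − 6Σd² / [n(n²−1)] = 1 − 6×164 / (8×63) = 1 − 984/504 ≈ -0.952

-0.952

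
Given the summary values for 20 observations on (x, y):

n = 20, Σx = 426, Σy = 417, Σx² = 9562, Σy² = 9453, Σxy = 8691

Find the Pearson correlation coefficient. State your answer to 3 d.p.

-0.314

r = (nΣxy − ΣxΣy) / √[(nΣx² − (Σx)²)(nΣy² − (Σy)²)]
Numerator: 20×8691 − 426×417 = -3822
Denominator: √[(191240 − 181476)(189060 − 173889)] = √[9764 × 15171] = 12170.8522
r = -3822 / 12170.8522 ≈ -0.314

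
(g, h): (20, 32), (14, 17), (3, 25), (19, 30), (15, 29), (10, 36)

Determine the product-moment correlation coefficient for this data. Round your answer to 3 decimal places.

n = 6, Σg = 81, Σh = 169, Σg² = 1291, Σh² = 4975, Σgh = 2318
nΣgh − ΣgΣh = 13908 − 13689 = 219
nΣg² − (Σg)² = 7746 − 6561 = 1185; nΣh² − (Σh)² = 29850 − 28561 = 1289
r = 219 / √(1185 × 1289) = 219 / 1235.9065 ≈ 0.177

0.177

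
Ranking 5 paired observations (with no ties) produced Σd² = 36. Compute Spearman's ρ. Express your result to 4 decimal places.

-0.8000

ρ = 1 − 6Σd² / [n(n²−1)] = 1 − 6×36 / (5×24)
  = 1 − 216/120 = 1 − 1.80000 ≈ -0.8000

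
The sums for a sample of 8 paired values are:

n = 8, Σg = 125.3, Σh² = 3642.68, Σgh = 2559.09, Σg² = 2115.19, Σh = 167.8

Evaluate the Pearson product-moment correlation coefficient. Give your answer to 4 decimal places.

r = (nΣgh − ΣgΣh) / √[(nΣg² − (Σg)²)(nΣh² − (Σh)²)]
Numerator: 8×2559.09 − 125.3×167.8 = -552.62
Denominator: √[(16921.52 − 15700.09)(29141.44 − 28156.84)] = √[1221.43 × 984.6] = 1096.6403
r = -552.62 / 1096.6403 ≈ -0.5039

-0.5039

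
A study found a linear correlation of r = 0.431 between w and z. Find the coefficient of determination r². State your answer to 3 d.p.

r² = (0.431)² = 0.186

0.186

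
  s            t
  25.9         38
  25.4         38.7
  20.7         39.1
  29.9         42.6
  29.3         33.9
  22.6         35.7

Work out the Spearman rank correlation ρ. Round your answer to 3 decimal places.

Rank s: 4, 3, 1, 6, 5, 2
Rank t: 3, 4, 5, 6, 1, 2
d = rank(s) − rank(t): 1, -1, -4, 0, 4, 0; Σd² = 34
ρ = 1 − 6Σd² / [n(n²−1)] = 1 − 6×34 / (6×35) = 1 − 204/210 ≈ 0.029

0.029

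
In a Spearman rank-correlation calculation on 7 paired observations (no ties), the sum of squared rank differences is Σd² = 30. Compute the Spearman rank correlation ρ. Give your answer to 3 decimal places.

0.464

ρ = 1 − 6Σd² / [n(n²−1)] = 1 − 6×30 / (7×48)
  = 1 − 180/336 = 1 − 0.5357 ≈ 0.464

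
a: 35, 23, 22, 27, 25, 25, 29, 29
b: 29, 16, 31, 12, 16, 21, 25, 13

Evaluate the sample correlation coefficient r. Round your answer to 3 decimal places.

0.167

n = 8, Σa = 215, Σb = 163, Σa² = 5899, Σb² = 3693, Σab = 4416
nΣab − ΣaΣb = 35328 − 35045 = 283
nΣa² − (Σa)² = 47192 − 46225 = 967; nΣb² − (Σb)² = 29544 − 26569 = 2975
r = 283 / √(967 × 2975) = 283 / 1696.1206 ≈ 0.167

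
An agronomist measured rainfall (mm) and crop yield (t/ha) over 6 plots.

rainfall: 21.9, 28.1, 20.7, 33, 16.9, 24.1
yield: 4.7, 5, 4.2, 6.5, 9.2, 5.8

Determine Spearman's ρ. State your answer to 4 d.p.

Rank rainfall: 3, 5, 2, 6, 1, 4
Rank yield: 2, 3, 1, 5, 6, 4
d = rank(rainfall) − rank(yield): 1, 2, 1, 1, -5, 0; Σd² = 32
ρ = 1 − 6Σd² / [n(n²−1)] = 1 − 6×32 / (6×35) = 1 − 192/210 ≈ 0.0857

0.0857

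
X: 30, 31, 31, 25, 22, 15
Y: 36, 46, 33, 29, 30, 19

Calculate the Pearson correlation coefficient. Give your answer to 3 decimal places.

n = 6, ΣX = 154, ΣY = 193, ΣX² = 4156, ΣY² = 6603, ΣXY = 5199
nΣXY − ΣXΣY = 31194 − 29722 = 1472
nΣX² − (ΣX)² = 24936 − 23716 = 1220; nΣY² − (ΣY)² = 39618 − 37249 = 2369
r = 1472 / √(1220 × 2369) = 1472 / 1700.0529 ≈ 0.866

0.866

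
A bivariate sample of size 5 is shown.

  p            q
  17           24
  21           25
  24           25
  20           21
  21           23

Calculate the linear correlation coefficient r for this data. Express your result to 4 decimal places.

0.3095

n = 5, Σp = 103, Σq = 118, Σp² = 2147, Σq² = 2796, Σpq = 2436
nΣpq − ΣpΣq = 12180 − 12154 = 26
nΣp² − (Σp)² = 10735 − 10609 = 126; nΣq² − (Σq)² = 13980 − 13924 = 56
r = 26 / √(126 × 56) = 26 / 84.0000 ≈ 0.3095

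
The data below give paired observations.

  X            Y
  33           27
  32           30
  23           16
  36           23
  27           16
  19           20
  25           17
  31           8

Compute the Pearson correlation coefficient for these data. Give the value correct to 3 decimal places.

0.345

n = 8, ΣX = 226, ΣY = 157, ΣX² = 6614, ΣY² = 3423, ΣXY = 4532
nΣXY − ΣXΣY = 36256 − 35482 = 774
nΣX² − (ΣX)² = 52912 − 51076 = 1836; nΣY² − (ΣY)² = 27384 − 24649 = 2735
r = 774 / √(1836 × 2735) = 774 / 2240.8614 ≈ 0.345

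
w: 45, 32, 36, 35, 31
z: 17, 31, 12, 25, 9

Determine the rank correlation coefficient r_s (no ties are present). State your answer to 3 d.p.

0.100

Rank w: 5, 2, 4, 3, 1
Rank z: 3, 5, 2, 4, 1
d = rank(w) − rank(z): 2, -3, 2, -1, 0; Σd² = 18
ρ = 1 − 6Σd² / [n(n²−1)] = 1 − 6×18 / (5×24) = 1 − 108/120 ≈ 0.100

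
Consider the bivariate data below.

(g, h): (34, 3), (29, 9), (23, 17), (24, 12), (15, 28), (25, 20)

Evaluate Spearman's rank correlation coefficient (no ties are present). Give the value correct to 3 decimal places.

-0.829

Rank g: 6, 5, 2, 3, 1, 4
Rank h: 1, 2, 4, 3, 6, 5
d = rank(g) − rank(h): 5, 3, -2, 0, -5, -1; Σd² = 64
ρ = 1 − 6Σd² / [n(n²−1)] = 1 − 6×64 / (6×35) = 1 − 384/210 ≈ -0.829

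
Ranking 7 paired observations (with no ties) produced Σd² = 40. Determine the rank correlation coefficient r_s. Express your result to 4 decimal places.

ρ = 1 − 6Σd² / [n(n²−1)] = 1 − 6×40 / (7×48)
  = 1 − 240/336 = 1 − 0.71429 ≈ 0.2857

0.2857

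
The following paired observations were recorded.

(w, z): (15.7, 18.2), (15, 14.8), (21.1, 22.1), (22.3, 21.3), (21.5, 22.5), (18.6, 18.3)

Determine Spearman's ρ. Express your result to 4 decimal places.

Rank w: 2, 1, 4, 6, 5, 3
Rank z: 2, 1, 5, 4, 6, 3
d = rank(w) − rank(z): 0, 0, -1, 2, -1, 0; Σd² = 6
ρ = 1 − 6Σd² / [n(n²−1)] = 1 − 6×6 / (6×35) = 1 − 36/210 ≈ 0.8286

0.8286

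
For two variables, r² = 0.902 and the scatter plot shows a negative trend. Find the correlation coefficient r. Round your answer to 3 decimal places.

|r| = √0.902 = 0.950
The association is negative, so r = −0.950.

-0.950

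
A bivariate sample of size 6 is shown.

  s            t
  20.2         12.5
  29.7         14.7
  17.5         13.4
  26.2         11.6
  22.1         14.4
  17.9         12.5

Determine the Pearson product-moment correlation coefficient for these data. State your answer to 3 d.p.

n = 6, Σs = 133.6, Σt = 79.1, Σs² = 3091.64, Σt² = 1050.07, Σst = 1769.5
nΣst − ΣsΣt = 10617 − 10567.76 = 49.24
nΣs² − (Σs)² = 18549.84 − 17848.96 = 700.88; nΣt² − (Σt)² = 6300.42 − 6256.81 = 43.61
r = 49.24 / √(700.88 × 43.61) = 49.24 / 174.8296 ≈ 0.282

0.282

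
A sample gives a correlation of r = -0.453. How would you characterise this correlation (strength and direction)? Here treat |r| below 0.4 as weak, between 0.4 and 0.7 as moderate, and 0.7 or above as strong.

moderate negative

r = -0.453 < 0 so the relationship is negative.
|r| = 0.453, which falls in the moderate range.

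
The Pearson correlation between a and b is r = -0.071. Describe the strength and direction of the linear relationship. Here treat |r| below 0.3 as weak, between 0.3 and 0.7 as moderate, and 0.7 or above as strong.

weak negative

r = -0.071 < 0 so the relationship is negative.
|r| = 0.071, which falls in the weak range.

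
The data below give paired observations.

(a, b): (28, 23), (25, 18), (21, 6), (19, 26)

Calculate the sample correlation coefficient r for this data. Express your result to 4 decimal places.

n = 4, Σa = 93, Σb = 73, Σa² = 2211, Σb² = 1565, Σab = 1714
nΣab − ΣaΣb = 6856 − 6789 = 67
nΣa² − (Σa)² = 8844 − 8649 = 195; nΣb² − (Σb)² = 6260 − 5329 = 931
r = 67 / √(195 × 931) = 67 / 426.0810 ≈ 0.1572

0.1572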